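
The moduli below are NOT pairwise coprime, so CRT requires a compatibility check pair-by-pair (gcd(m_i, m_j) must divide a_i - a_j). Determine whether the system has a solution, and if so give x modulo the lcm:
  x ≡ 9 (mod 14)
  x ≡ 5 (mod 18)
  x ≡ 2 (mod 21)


Moduli 14, 18, 21 are not pairwise coprime, so CRT works modulo lcm(m_i) when all pairwise compatibility conditions hold.
Pairwise compatibility: gcd(m_i, m_j) must divide a_i - a_j for every pair.
Merge one congruence at a time:
  Start: x ≡ 9 (mod 14).
  Combine with x ≡ 5 (mod 18): gcd(14, 18) = 2; 5 - 9 = -4, which IS divisible by 2, so compatible.
    Write x = 9 + 14·t and substitute into x ≡ 5 (mod 18): 14·t ≡ 5 − 9 = -4 (mod 18).
    Divide the congruence (and modulus) by g = 2: 7·t ≡ -2 (mod 9).
    Reduce coefficients mod 9: 7·t ≡ 7 (mod 9).
    The inverse of 7 mod 9 is 4 (since 7·4 = 28 = 3·9 + 1), so t ≡ 4·7 = 28 ≡ 1 (mod 9).
    Then x = 9 + 14·1 = 23, valid modulo lcm(14, 18) = 126: x ≡ 23 (mod 126).
  Combine with x ≡ 2 (mod 21): gcd(126, 21) = 21; 2 - 23 = -21, which IS divisible by 21, so compatible.
    Write x = 23 + 126·t and substitute into x ≡ 2 (mod 21): 126·t ≡ 2 − 23 = -21 (mod 21).
    Divide the congruence (and modulus) by g = 21: 6·t ≡ -1 (mod 1).
    Modulo 1 every t works; take t = 0.
    Then x = 23 + 126·0 = 23, valid modulo lcm(126, 21) = 126: x ≡ 23 (mod 126).
Verify: 23 mod 14 = 9, 23 mod 18 = 5, 23 mod 21 = 2.

x ≡ 23 (mod 126).


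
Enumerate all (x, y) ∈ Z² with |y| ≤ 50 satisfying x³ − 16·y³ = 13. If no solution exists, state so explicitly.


The equation is x³ - 16y³ = 13. For fixed y, x³ = 16·y³ + 13, so a solution requires the RHS to be a perfect cube.
Strategy: iterate y from -50 to 50, compute RHS = 16·y³ + 13, and check whether it is a (positive or negative) perfect cube.
Check small values of y:
  y = 0: RHS = 13 is not a perfect cube.
  y = 1: RHS = 29 is not a perfect cube.
  y = -1: RHS = -3 is not a perfect cube.
  y = 2: RHS = 141 is not a perfect cube.
  y = -2: RHS = -115 is not a perfect cube.
  y = 3: RHS = 445 is not a perfect cube.
  y = -3: RHS = -419 is not a perfect cube.
Continuing the search up to |y| = 50 finds no solutions either.
No (x, y) in the scanned range satisfies the equation.

No integer solutions with |y| ≤ 50.


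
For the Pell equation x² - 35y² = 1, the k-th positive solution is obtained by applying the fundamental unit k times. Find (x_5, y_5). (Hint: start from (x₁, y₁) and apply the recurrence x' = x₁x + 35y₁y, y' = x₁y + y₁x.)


Step 1: Find the fundamental solution (x₁, y₁) of x² - 35y² = 1.
  Expand √35 as a continued fraction. a₀ = ⌊√35⌋ = 5; iterate m_{k+1} = d_k·a_k − m_k, d_{k+1} = (35 − m_{k+1}²)/d_k, a_{k+1} = ⌊(a₀ + m_{k+1})/d_{k+1}⌋ (starting m₀ = 0, d₀ = 1), with convergents p_k = a_k·p_{k-1} + p_{k-2}, q_k = a_k·q_{k-1} + q_{k-2} (p₋₁ = 1, q₋₁ = 0):
  k = 0: a₀ = 5; p₀/q₀ = 5/1; p₀² − 35·q₀² = 25 − 35 = -10.
  k = 1: m = 5, d = 10, a = ⌊(5 + 5)/10⌋ = 1; p/q = (1·5 + 1)/(1·1 + 0) = 6/1; p² − 35·q² = 36 − 35 = 1.
  The first convergent with p² − 35·q² = 1 gives the fundamental solution (x₁, y₁) = (6, 1).
Step 2: Apply the recurrence (x_{n+1}, y_{n+1}) = (x₁x_n + 35y₁y_n, x₁y_n + y₁x_n) repeatedly.
  From (x_1, y_1) = (6, 1): x_2 = 6·6 + 35·1·1 = 71; y_2 = 6·1 + 1·6 = 12.
  From (x_2, y_2) = (71, 12): x_3 = 6·71 + 35·1·12 = 846; y_3 = 6·12 + 1·71 = 143.
  From (x_3, y_3) = (846, 143): x_4 = 6·846 + 35·1·143 = 10081; y_4 = 6·143 + 1·846 = 1704.
  From (x_4, y_4) = (10081, 1704): x_5 = 6·10081 + 35·1·1704 = 120126; y_5 = 6·1704 + 1·10081 = 20305.
Step 3: Verify x_5² - 35·y_5² = 14430255876 - 14430255875 = 1 (should be 1). ✓

(x_1, y_1) = (6, 1); (x_5, y_5) = (120126, 20305).


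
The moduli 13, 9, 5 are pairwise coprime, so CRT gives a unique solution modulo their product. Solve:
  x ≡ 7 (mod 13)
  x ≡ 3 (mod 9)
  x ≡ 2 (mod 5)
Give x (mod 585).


Moduli 13, 9, 5 are pairwise coprime; by CRT there is a unique solution modulo M = 13 · 9 · 5 = 585.
Solve pairwise, accumulating the modulus:
  Start with x ≡ 7 (mod 13).
  Combine with x ≡ 3 (mod 9): since gcd(13, 9) = 1, we get a unique residue mod 117.
    Write x = 7 + 13·t and substitute into x ≡ 3 (mod 9): 13·t ≡ 3 − 7 = -4 (mod 9).
    Reduce coefficients mod 9: 4·t ≡ 5 (mod 9).
    The inverse of 4 mod 9 is 7 (since 4·7 = 28 = 3·9 + 1), so t ≡ 7·5 = 35 ≡ 8 (mod 9).
    Then x = 7 + 13·8 = 111, valid modulo lcm(13, 9) = 117: x ≡ 111 (mod 117).
  Combine with x ≡ 2 (mod 5): since gcd(117, 5) = 1, we get a unique residue mod 585.
    Write x = 111 + 117·t and substitute into x ≡ 2 (mod 5): 117·t ≡ 2 − 111 = -109 (mod 5).
    Reduce coefficients mod 5: 2·t ≡ 1 (mod 5).
    The inverse of 2 mod 5 is 3 (since 2·3 = 6 = 1·5 + 1), so t ≡ 3·1 = 3 ≡ 3 (mod 5).
    Then x = 111 + 117·3 = 462, valid modulo lcm(117, 5) = 585: x ≡ 462 (mod 585).
Verify: 462 mod 13 = 7 ✓, 462 mod 9 = 3 ✓, 462 mod 5 = 2 ✓.

x ≡ 462 (mod 585).


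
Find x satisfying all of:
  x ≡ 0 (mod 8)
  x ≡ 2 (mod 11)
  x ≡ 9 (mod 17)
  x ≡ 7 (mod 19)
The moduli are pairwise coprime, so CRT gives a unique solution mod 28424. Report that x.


Product of moduli M = 8 · 11 · 17 · 19 = 28424.
Merge one congruence at a time:
  Start: x ≡ 0 (mod 8).
  Combine with x ≡ 2 (mod 11); new modulus lcm = 88.
    Write x = 0 + 8·t and substitute into x ≡ 2 (mod 11): 8·t ≡ 2 − 0 = 2 (mod 11).
    The inverse of 8 mod 11 is 7 (since 8·7 = 56 = 5·11 + 1), so t ≡ 7·2 = 14 ≡ 3 (mod 11).
    Then x = 0 + 8·3 = 24, valid modulo lcm(8, 11) = 88: x ≡ 24 (mod 88).
  Combine with x ≡ 9 (mod 17); new modulus lcm = 1496.
    Write x = 24 + 88·t and substitute into x ≡ 9 (mod 17): 88·t ≡ 9 − 24 = -15 (mod 17).
    Reduce coefficients mod 17: 3·t ≡ 2 (mod 17).
    The inverse of 3 mod 17 is 6 (since 3·6 = 18 = 1·17 + 1), so t ≡ 6·2 = 12 ≡ 12 (mod 17).
    Then x = 24 + 88·12 = 1080, valid modulo lcm(88, 17) = 1496: x ≡ 1080 (mod 1496).
  Combine with x ≡ 7 (mod 19); new modulus lcm = 28424.
    Write x = 1080 + 1496·t and substitute into x ≡ 7 (mod 19): 1496·t ≡ 7 − 1080 = -1073 (mod 19).
    Reduce coefficients mod 19: 14·t ≡ 10 (mod 19).
    The inverse of 14 mod 19 is 15 (since 14·15 = 210 = 11·19 + 1), so t ≡ 15·10 = 150 ≡ 17 (mod 19).
    Then x = 1080 + 1496·17 = 26512, valid modulo lcm(1496, 19) = 28424: x ≡ 26512 (mod 28424).
Verify against each original: 26512 mod 8 = 0, 26512 mod 11 = 2, 26512 mod 17 = 9, 26512 mod 19 = 7.

x ≡ 26512 (mod 28424).


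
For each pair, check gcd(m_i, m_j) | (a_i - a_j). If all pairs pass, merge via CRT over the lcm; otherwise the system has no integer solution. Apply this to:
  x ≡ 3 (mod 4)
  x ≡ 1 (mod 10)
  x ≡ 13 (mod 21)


Moduli 4, 10, 21 are not pairwise coprime, so CRT works modulo lcm(m_i) when all pairwise compatibility conditions hold.
Pairwise compatibility: gcd(m_i, m_j) must divide a_i - a_j for every pair.
Merge one congruence at a time:
  Start: x ≡ 3 (mod 4).
  Combine with x ≡ 1 (mod 10): gcd(4, 10) = 2; 1 - 3 = -2, which IS divisible by 2, so compatible.
    Write x = 3 + 4·t and substitute into x ≡ 1 (mod 10): 4·t ≡ 1 − 3 = -2 (mod 10).
    Divide the congruence (and modulus) by g = 2: 2·t ≡ -1 (mod 5).
    Reduce coefficients mod 5: 2·t ≡ 4 (mod 5).
    The inverse of 2 mod 5 is 3 (since 2·3 = 6 = 1·5 + 1), so t ≡ 3·4 = 12 ≡ 2 (mod 5).
    Then x = 3 + 4·2 = 11, valid modulo lcm(4, 10) = 20: x ≡ 11 (mod 20).
  Combine with x ≡ 13 (mod 21): gcd(20, 21) = 1; 13 - 11 = 2, which IS divisible by 1, so compatible.
    Write x = 11 + 20·t and substitute into x ≡ 13 (mod 21): 20·t ≡ 13 − 11 = 2 (mod 21).
    The inverse of 20 mod 21 is 20 (since 20·20 = 400 = 19·21 + 1), so t ≡ 20·2 = 40 ≡ 19 (mod 21).
    Then x = 11 + 20·19 = 391, valid modulo lcm(20, 21) = 420: x ≡ 391 (mod 420).
Verify: 391 mod 4 = 3, 391 mod 10 = 1, 391 mod 21 = 13.

x ≡ 391 (mod 420).


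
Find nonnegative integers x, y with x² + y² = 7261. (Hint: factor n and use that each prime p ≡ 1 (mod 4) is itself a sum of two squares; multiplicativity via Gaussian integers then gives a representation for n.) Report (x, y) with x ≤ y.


Step 1: Factor n = 7261 = 53 · 137.
Step 2: Check the mod-4 condition on each prime factor: 53 ≡ 1 (mod 4), exponent 1; 137 ≡ 1 (mod 4), exponent 1.
All primes ≡ 3 (mod 4) appear to even exponent (or don't appear), so by the two-squares theorem n IS expressible as a sum of two squares.
Step 3: Build a representation. Here n = 53 · 137 is a product of primes ≡ 1 (mod 4). Each prime p ≡ 1 (mod 4) is itself a sum of two squares; find a² by testing p − a² for a perfect square:
  53: 53 − 1² = 52, 53 − 2² = 49 = 7² ⇒ 53 = 2² + 7².
  137: 137 − 1² = 136, 137 − 2² = 133, 137 − 3² = 128, 137 − 4² = 121 = 11² ⇒ 137 = 4² + 11².
  Combine using the Brahmagupta–Fibonacci identity (a² + b²)(c² + d²) = (ac − bd)² + (ad + bc)² = (ac + bd)² + (ad − bc)²:
  53 · 137 = 7261: from (2² + 7²)(4² + 11²), take (2·4 − 7·11, 2·11 + 7·4) = (8 − 77, 22 + 28) = (-69, 50); dropping signs (only squares matter) gives (69, 50); check 69² + 50² = 4761 + 2500 = 7261 ✓.
Step 4: Order so x ≤ y and verify: 50² + 69² = 2500 + 4761 = 7261 = n. ✓

n = 7261 = 50² + 69² (one valid representation with x ≤ y).


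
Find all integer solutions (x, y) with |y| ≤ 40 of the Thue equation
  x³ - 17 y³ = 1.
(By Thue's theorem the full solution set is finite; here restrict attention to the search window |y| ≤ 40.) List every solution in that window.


The equation is x³ - 17y³ = 1. For fixed y, x³ = 17·y³ + 1, so a solution requires the RHS to be a perfect cube.
Strategy: iterate y from -40 to 40, compute RHS = 17·y³ + 1, and check whether it is a (positive or negative) perfect cube.
Check small values of y:
  y = 0: RHS = 1 = (1)³ ⇒ x = 1 works.
  y = 1: RHS = 18 is not a perfect cube.
  y = -1: RHS = -16 is not a perfect cube.
  y = 2: RHS = 137 is not a perfect cube.
  y = -2: RHS = -135 is not a perfect cube.
  y = 3: RHS = 460 is not a perfect cube.
  y = -3: RHS = -458 is not a perfect cube.
Continuing, at y = 7: RHS = 5832 = (18)³ ⇒ x = 18 works.
Searching the remaining y in |y| ≤ 40 finds no further solutions.
Collected solutions: (1, 0), (18, 7).

Solutions (with |y| ≤ 40): (1, 0), (18, 7).


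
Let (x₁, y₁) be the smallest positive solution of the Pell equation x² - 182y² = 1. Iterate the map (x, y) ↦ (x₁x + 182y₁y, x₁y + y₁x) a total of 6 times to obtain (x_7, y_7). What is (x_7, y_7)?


Step 1: Find the fundamental solution (x₁, y₁) of x² - 182y² = 1.
  Expand √182 as a continued fraction. a₀ = ⌊√182⌋ = 13; iterate m_{k+1} = d_k·a_k − m_k, d_{k+1} = (182 − m_{k+1}²)/d_k, a_{k+1} = ⌊(a₀ + m_{k+1})/d_{k+1}⌋ (starting m₀ = 0, d₀ = 1), with convergents p_k = a_k·p_{k-1} + p_{k-2}, q_k = a_k·q_{k-1} + q_{k-2} (p₋₁ = 1, q₋₁ = 0):
  k = 0: a₀ = 13; p₀/q₀ = 13/1; p₀² − 182·q₀² = 169 − 182 = -13.
  k = 1: m = 13, d = 13, a = ⌊(13 + 13)/13⌋ = 2; p/q = (2·13 + 1)/(2·1 + 0) = 27/2; p² − 182·q² = 729 − 728 = 1.
  The first convergent with p² − 182·q² = 1 gives the fundamental solution (x₁, y₁) = (27, 2).
Step 2: Apply the recurrence (x_{n+1}, y_{n+1}) = (x₁x_n + 182y₁y_n, x₁y_n + y₁x_n) repeatedly.
  From (x_1, y_1) = (27, 2): x_2 = 27·27 + 182·2·2 = 1457; y_2 = 27·2 + 2·27 = 108.
  From (x_2, y_2) = (1457, 108): x_3 = 27·1457 + 182·2·108 = 78651; y_3 = 27·108 + 2·1457 = 5830.
  From (x_3, y_3) = (78651, 5830): x_4 = 27·78651 + 182·2·5830 = 4245697; y_4 = 27·5830 + 2·78651 = 314712.
  From (x_4, y_4) = (4245697, 314712): x_5 = 27·4245697 + 182·2·314712 = 229188987; y_5 = 27·314712 + 2·4245697 = 16988618.
  From (x_5, y_5) = (229188987, 16988618): x_6 = 27·229188987 + 182·2·16988618 = 12371959601; y_6 = 27·16988618 + 2·229188987 = 917070660.
  From (x_6, y_6) = (12371959601, 917070660): x_7 = 27·12371959601 + 182·2·917070660 = 667856629467; y_7 = 27·917070660 + 2·12371959601 = 49504827022.
Step 3: Verify x_7² - 182·y_7² = 446032477523021732704089 - 446032477523021732704088 = 1 (should be 1). ✓

(x_1, y_1) = (27, 2); (x_7, y_7) = (667856629467, 49504827022).


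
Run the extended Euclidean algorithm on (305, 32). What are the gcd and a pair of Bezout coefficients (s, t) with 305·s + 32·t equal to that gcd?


Euclidean algorithm on (305, 32) — divide until remainder is 0:
  305 = 9 · 32 + 17
  32 = 1 · 17 + 15
  17 = 1 · 15 + 2
  15 = 7 · 2 + 1
  2 = 2 · 1 + 0
gcd(305, 32) = 1.
Track Bezout coefficients alongside the remainders: start with r₀ = 305 = a·1 + b·0 (s = 1, t = 0) and r₁ = 32 = a·0 + b·1 (s = 0, t = 1); each new remainder r_{k+1} = r_{k-1} − q_k·r_k inherits s_{k+1} = s_{k-1} − q_k·s_k, t_{k+1} = t_{k-1} − q_k·t_k, so r_k = a·s_k + b·t_k at every step:
  q = 9: r = 17, s = 1 − 9·0 = 1, t = 0 − 9·1 = -9  (check: 305·1 + 32·(-9) = 17)
  q = 1: r = 15, s = 0 − 1·1 = -1, t = 1 − 1·(-9) = 10  (check: 305·(-1) + 32·10 = 15)
  q = 1: r = 2, s = 1 − 1·(-1) = 2, t = -9 − 1·10 = -19  (check: 305·2 + 32·(-19) = 2)
  q = 7: r = 1, s = -1 − 7·2 = -15, t = 10 − 7·(-19) = 143  (check: 305·(-15) + 32·143 = 1)
The row with r = 1 (the gcd) gives the Bezout coefficients s = -15, t = 143.
Result: 305 · (-15) + 32 · (143) = 1.

gcd(305, 32) = 1; s = -15, t = 143 (check: 305·(-15) + 32·143 = 1).


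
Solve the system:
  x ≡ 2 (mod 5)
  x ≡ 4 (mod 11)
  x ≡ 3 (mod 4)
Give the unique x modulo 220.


Moduli 5, 11, 4 are pairwise coprime; by CRT there is a unique solution modulo M = 5 · 11 · 4 = 220.
Solve pairwise, accumulating the modulus:
  Start with x ≡ 2 (mod 5).
  Combine with x ≡ 4 (mod 11): since gcd(5, 11) = 1, we get a unique residue mod 55.
    Write x = 2 + 5·t and substitute into x ≡ 4 (mod 11): 5·t ≡ 4 − 2 = 2 (mod 11).
    The inverse of 5 mod 11 is 9 (since 5·9 = 45 = 4·11 + 1), so t ≡ 9·2 = 18 ≡ 7 (mod 11).
    Then x = 2 + 5·7 = 37, valid modulo lcm(5, 11) = 55: x ≡ 37 (mod 55).
  Combine with x ≡ 3 (mod 4): since gcd(55, 4) = 1, we get a unique residue mod 220.
    Write x = 37 + 55·t and substitute into x ≡ 3 (mod 4): 55·t ≡ 3 − 37 = -34 (mod 4).
    Reduce coefficients mod 4: 3·t ≡ 2 (mod 4).
    The inverse of 3 mod 4 is 3 (since 3·3 = 9 = 2·4 + 1), so t ≡ 3·2 = 6 ≡ 2 (mod 4).
    Then x = 37 + 55·2 = 147, valid modulo lcm(55, 4) = 220: x ≡ 147 (mod 220).
Verify: 147 mod 5 = 2 ✓, 147 mod 11 = 4 ✓, 147 mod 4 = 3 ✓.

x ≡ 147 (mod 220).


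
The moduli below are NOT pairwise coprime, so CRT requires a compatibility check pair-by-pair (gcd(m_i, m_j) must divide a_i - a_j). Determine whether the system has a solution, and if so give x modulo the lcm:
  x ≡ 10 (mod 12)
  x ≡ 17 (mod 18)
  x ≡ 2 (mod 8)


Moduli 12, 18, 8 are not pairwise coprime, so CRT works modulo lcm(m_i) when all pairwise compatibility conditions hold.
Pairwise compatibility: gcd(m_i, m_j) must divide a_i - a_j for every pair.
Merge one congruence at a time:
  Start: x ≡ 10 (mod 12).
  Combine with x ≡ 17 (mod 18): gcd(12, 18) = 6, and 17 - 10 = 7 is NOT divisible by 6.
    ⇒ system is inconsistent (no integer solution).

No solution (the system is inconsistent).


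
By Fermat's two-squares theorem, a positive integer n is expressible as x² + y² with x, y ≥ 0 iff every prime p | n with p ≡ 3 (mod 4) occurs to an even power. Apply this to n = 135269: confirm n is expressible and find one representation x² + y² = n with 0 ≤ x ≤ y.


Step 1: Factor n = 135269 = 17 · 73 · 109.
Step 2: Check the mod-4 condition on each prime factor: 17 ≡ 1 (mod 4), exponent 1; 73 ≡ 1 (mod 4), exponent 1; 109 ≡ 1 (mod 4), exponent 1.
All primes ≡ 3 (mod 4) appear to even exponent (or don't appear), so by the two-squares theorem n IS expressible as a sum of two squares.
Step 3: Build a representation. Here n = 17 · 73 · 109 is a product of primes ≡ 1 (mod 4). Each prime p ≡ 1 (mod 4) is itself a sum of two squares; find a² by testing p − a² for a perfect square:
  17: 17 − 1² = 16 = 4² ⇒ 17 = 1² + 4².
  73: 73 − 1² = 72, 73 − 2² = 69, 73 − 3² = 64 = 8² ⇒ 73 = 3² + 8².
  109: 109 − 1² = 108, 109 − 2² = 105, 109 − 3² = 100 = 10² ⇒ 109 = 3² + 10².
  Combine using the Brahmagupta–Fibonacci identity (a² + b²)(c² + d²) = (ac − bd)² + (ad + bc)² = (ac + bd)² + (ad − bc)²:
  17 · 73 = 1241: from (1² + 4²)(3² + 8²), take (1·3 − 4·8, 1·8 + 4·3) = (3 − 32, 8 + 12) = (-29, 20); dropping signs (only squares matter) gives (29, 20); check 29² + 20² = 841 + 400 = 1241 ✓.
  1241 · 109 = 135269: from (29² + 20²)(3² + 10²), take (29·3 − 20·10, 29·10 + 20·3) = (87 − 200, 290 + 60) = (-113, 350); dropping signs (only squares matter) gives (113, 350); check 113² + 350² = 12769 + 122500 = 135269 ✓.
Step 4: Order so x ≤ y and verify: 113² + 350² = 12769 + 122500 = 135269 = n. ✓

n = 135269 = 113² + 350² (one valid representation with x ≤ y).


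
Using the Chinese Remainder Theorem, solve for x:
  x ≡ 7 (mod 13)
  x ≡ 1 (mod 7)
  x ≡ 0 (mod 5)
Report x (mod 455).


Moduli 13, 7, 5 are pairwise coprime; by CRT there is a unique solution modulo M = 13 · 7 · 5 = 455.
Solve pairwise, accumulating the modulus:
  Start with x ≡ 7 (mod 13).
  Combine with x ≡ 1 (mod 7): since gcd(13, 7) = 1, we get a unique residue mod 91.
    Write x = 7 + 13·t and substitute into x ≡ 1 (mod 7): 13·t ≡ 1 − 7 = -6 (mod 7).
    Reduce coefficients mod 7: 6·t ≡ 1 (mod 7).
    The inverse of 6 mod 7 is 6 (since 6·6 = 36 = 5·7 + 1), so t ≡ 6·1 = 6 ≡ 6 (mod 7).
    Then x = 7 + 13·6 = 85, valid modulo lcm(13, 7) = 91: x ≡ 85 (mod 91).
  Combine with x ≡ 0 (mod 5): since gcd(91, 5) = 1, we get a unique residue mod 455.
    Write x = 85 + 91·t and substitute into x ≡ 0 (mod 5): 91·t ≡ 0 − 85 = -85 (mod 5).
    Reduce coefficients mod 5: 1·t ≡ 0 (mod 5).
    So t ≡ 0 (mod 5).
    Then x = 85 + 91·0 = 85, valid modulo lcm(91, 5) = 455: x ≡ 85 (mod 455).
Verify: 85 mod 13 = 7 ✓, 85 mod 7 = 1 ✓, 85 mod 5 = 0 ✓.

x ≡ 85 (mod 455).


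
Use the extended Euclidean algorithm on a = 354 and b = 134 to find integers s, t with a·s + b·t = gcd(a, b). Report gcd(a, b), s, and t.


Euclidean algorithm on (354, 134) — divide until remainder is 0:
  354 = 2 · 134 + 86
  134 = 1 · 86 + 48
  86 = 1 · 48 + 38
  48 = 1 · 38 + 10
  38 = 3 · 10 + 8
  10 = 1 · 8 + 2
  8 = 4 · 2 + 0
gcd(354, 134) = 2.
Track Bezout coefficients alongside the remainders: start with r₀ = 354 = a·1 + b·0 (s = 1, t = 0) and r₁ = 134 = a·0 + b·1 (s = 0, t = 1); each new remainder r_{k+1} = r_{k-1} − q_k·r_k inherits s_{k+1} = s_{k-1} − q_k·s_k, t_{k+1} = t_{k-1} − q_k·t_k, so r_k = a·s_k + b·t_k at every step:
  q = 2: r = 86, s = 1 − 2·0 = 1, t = 0 − 2·1 = -2  (check: 354·1 + 134·(-2) = 86)
  q = 1: r = 48, s = 0 − 1·1 = -1, t = 1 − 1·(-2) = 3  (check: 354·(-1) + 134·3 = 48)
  q = 1: r = 38, s = 1 − 1·(-1) = 2, t = -2 − 1·3 = -5  (check: 354·2 + 134·(-5) = 38)
  q = 1: r = 10, s = -1 − 1·2 = -3, t = 3 − 1·(-5) = 8  (check: 354·(-3) + 134·8 = 10)
  q = 3: r = 8, s = 2 − 3·(-3) = 11, t = -5 − 3·8 = -29  (check: 354·11 + 134·(-29) = 8)
  q = 1: r = 2, s = -3 − 1·11 = -14, t = 8 − 1·(-29) = 37  (check: 354·(-14) + 134·37 = 2)
The row with r = 2 (the gcd) gives the Bezout coefficients s = -14, t = 37.
Result: 354 · (-14) + 134 · (37) = 2.

gcd(354, 134) = 2; s = -14, t = 37 (check: 354·(-14) + 134·37 = 2).


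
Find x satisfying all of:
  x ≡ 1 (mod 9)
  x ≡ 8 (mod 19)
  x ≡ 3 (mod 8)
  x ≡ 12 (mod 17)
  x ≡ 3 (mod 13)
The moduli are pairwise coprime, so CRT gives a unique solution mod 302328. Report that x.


Product of moduli M = 9 · 19 · 8 · 17 · 13 = 302328.
Merge one congruence at a time:
  Start: x ≡ 1 (mod 9).
  Combine with x ≡ 8 (mod 19); new modulus lcm = 171.
    Write x = 1 + 9·t and substitute into x ≡ 8 (mod 19): 9·t ≡ 8 − 1 = 7 (mod 19).
    The inverse of 9 mod 19 is 17 (since 9·17 = 153 = 8·19 + 1), so t ≡ 17·7 = 119 ≡ 5 (mod 19).
    Then x = 1 + 9·5 = 46, valid modulo lcm(9, 19) = 171: x ≡ 46 (mod 171).
  Combine with x ≡ 3 (mod 8); new modulus lcm = 1368.
    Write x = 46 + 171·t and substitute into x ≡ 3 (mod 8): 171·t ≡ 3 − 46 = -43 (mod 8).
    Reduce coefficients mod 8: 3·t ≡ 5 (mod 8).
    The inverse of 3 mod 8 is 3 (since 3·3 = 9 = 1·8 + 1), so t ≡ 3·5 = 15 ≡ 7 (mod 8).
    Then x = 46 + 171·7 = 1243, valid modulo lcm(171, 8) = 1368: x ≡ 1243 (mod 1368).
  Combine with x ≡ 12 (mod 17); new modulus lcm = 23256.
    Write x = 1243 + 1368·t and substitute into x ≡ 12 (mod 17): 1368·t ≡ 12 − 1243 = -1231 (mod 17).
    Reduce coefficients mod 17: 8·t ≡ 10 (mod 17).
    The inverse of 8 mod 17 is 15 (since 8·15 = 120 = 7·17 + 1), so t ≡ 15·10 = 150 ≡ 14 (mod 17).
    Then x = 1243 + 1368·14 = 20395, valid modulo lcm(1368, 17) = 23256: x ≡ 20395 (mod 23256).
  Combine with x ≡ 3 (mod 13); new modulus lcm = 302328.
    Write x = 20395 + 23256·t and substitute into x ≡ 3 (mod 13): 23256·t ≡ 3 − 20395 = -20392 (mod 13).
    Reduce coefficients mod 13: 12·t ≡ 5 (mod 13).
    The inverse of 12 mod 13 is 12 (since 12·12 = 144 = 11·13 + 1), so t ≡ 12·5 = 60 ≡ 8 (mod 13).
    Then x = 20395 + 23256·8 = 206443, valid modulo lcm(23256, 13) = 302328: x ≡ 206443 (mod 302328).
Verify against each original: 206443 mod 9 = 1, 206443 mod 19 = 8, 206443 mod 8 = 3, 206443 mod 17 = 12, 206443 mod 13 = 3.

x ≡ 206443 (mod 302328).


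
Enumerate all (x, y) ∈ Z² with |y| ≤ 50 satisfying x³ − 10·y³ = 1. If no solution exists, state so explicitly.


The equation is x³ - 10y³ = 1. For fixed y, x³ = 10·y³ + 1, so a solution requires the RHS to be a perfect cube.
Strategy: iterate y from -50 to 50, compute RHS = 10·y³ + 1, and check whether it is a (positive or negative) perfect cube.
Check small values of y:
  y = 0: RHS = 1 = (1)³ ⇒ x = 1 works.
  y = 1: RHS = 11 is not a perfect cube.
  y = -1: RHS = -9 is not a perfect cube.
  y = 2: RHS = 81 is not a perfect cube.
  y = -2: RHS = -79 is not a perfect cube.
  y = 3: RHS = 271 is not a perfect cube.
  y = -3: RHS = -269 is not a perfect cube.
Continuing the search up to |y| = 50 finds no further solutions beyond those listed.
Collected solutions: (1, 0).

Solutions (with |y| ≤ 50): (1, 0).


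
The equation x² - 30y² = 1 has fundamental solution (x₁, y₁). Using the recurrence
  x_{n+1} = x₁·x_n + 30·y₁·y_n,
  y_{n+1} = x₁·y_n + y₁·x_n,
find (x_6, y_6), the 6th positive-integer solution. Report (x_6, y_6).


Step 1: Find the fundamental solution (x₁, y₁) of x² - 30y² = 1.
  Expand √30 as a continued fraction. a₀ = ⌊√30⌋ = 5; iterate m_{k+1} = d_k·a_k − m_k, d_{k+1} = (30 − m_{k+1}²)/d_k, a_{k+1} = ⌊(a₀ + m_{k+1})/d_{k+1}⌋ (starting m₀ = 0, d₀ = 1), with convergents p_k = a_k·p_{k-1} + p_{k-2}, q_k = a_k·q_{k-1} + q_{k-2} (p₋₁ = 1, q₋₁ = 0):
  k = 0: a₀ = 5; p₀/q₀ = 5/1; p₀² − 30·q₀² = 25 − 30 = -5.
  k = 1: m = 5, d = 5, a = ⌊(5 + 5)/5⌋ = 2; p/q = (2·5 + 1)/(2·1 + 0) = 11/2; p² − 30·q² = 121 − 120 = 1.
  The first convergent with p² − 30·q² = 1 gives the fundamental solution (x₁, y₁) = (11, 2).
Step 2: Apply the recurrence (x_{n+1}, y_{n+1}) = (x₁x_n + 30y₁y_n, x₁y_n + y₁x_n) repeatedly.
  From (x_1, y_1) = (11, 2): x_2 = 11·11 + 30·2·2 = 241; y_2 = 11·2 + 2·11 = 44.
  From (x_2, y_2) = (241, 44): x_3 = 11·241 + 30·2·44 = 5291; y_3 = 11·44 + 2·241 = 966.
  From (x_3, y_3) = (5291, 966): x_4 = 11·5291 + 30·2·966 = 116161; y_4 = 11·966 + 2·5291 = 21208.
  From (x_4, y_4) = (116161, 21208): x_5 = 11·116161 + 30·2·21208 = 2550251; y_5 = 11·21208 + 2·116161 = 465610.
  From (x_5, y_5) = (2550251, 465610): x_6 = 11·2550251 + 30·2·465610 = 55989361; y_6 = 11·465610 + 2·2550251 = 10222212.
Step 3: Verify x_6² - 30·y_6² = 3134808545188321 - 3134808545188320 = 1 (should be 1). ✓

(x_1, y_1) = (11, 2); (x_6, y_6) = (55989361, 10222212).


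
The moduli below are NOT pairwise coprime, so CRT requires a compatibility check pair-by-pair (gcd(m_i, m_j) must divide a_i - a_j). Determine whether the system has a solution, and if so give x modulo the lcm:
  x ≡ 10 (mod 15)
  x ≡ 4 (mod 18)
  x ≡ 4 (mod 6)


Moduli 15, 18, 6 are not pairwise coprime, so CRT works modulo lcm(m_i) when all pairwise compatibility conditions hold.
Pairwise compatibility: gcd(m_i, m_j) must divide a_i - a_j for every pair.
Merge one congruence at a time:
  Start: x ≡ 10 (mod 15).
  Combine with x ≡ 4 (mod 18): gcd(15, 18) = 3; 4 - 10 = -6, which IS divisible by 3, so compatible.
    Write x = 10 + 15·t and substitute into x ≡ 4 (mod 18): 15·t ≡ 4 − 10 = -6 (mod 18).
    Divide the congruence (and modulus) by g = 3: 5·t ≡ -2 (mod 6).
    Reduce coefficients mod 6: 5·t ≡ 4 (mod 6).
    The inverse of 5 mod 6 is 5 (since 5·5 = 25 = 4·6 + 1), so t ≡ 5·4 = 20 ≡ 2 (mod 6).
    Then x = 10 + 15·2 = 40, valid modulo lcm(15, 18) = 90: x ≡ 40 (mod 90).
  Combine with x ≡ 4 (mod 6): gcd(90, 6) = 6; 4 - 40 = -36, which IS divisible by 6, so compatible.
    Write x = 40 + 90·t and substitute into x ≡ 4 (mod 6): 90·t ≡ 4 − 40 = -36 (mod 6).
    Divide the congruence (and modulus) by g = 6: 15·t ≡ -6 (mod 1).
    Modulo 1 every t works; take t = 0.
    Then x = 40 + 90·0 = 40, valid modulo lcm(90, 6) = 90: x ≡ 40 (mod 90).
Verify: 40 mod 15 = 10, 40 mod 18 = 4, 40 mod 6 = 4.

x ≡ 40 (mod 90).


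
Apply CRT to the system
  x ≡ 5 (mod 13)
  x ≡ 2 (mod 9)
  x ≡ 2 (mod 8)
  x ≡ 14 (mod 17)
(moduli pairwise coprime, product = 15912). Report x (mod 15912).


Product of moduli M = 13 · 9 · 8 · 17 = 15912.
Merge one congruence at a time:
  Start: x ≡ 5 (mod 13).
  Combine with x ≡ 2 (mod 9); new modulus lcm = 117.
    Write x = 5 + 13·t and substitute into x ≡ 2 (mod 9): 13·t ≡ 2 − 5 = -3 (mod 9).
    Reduce coefficients mod 9: 4·t ≡ 6 (mod 9).
    The inverse of 4 mod 9 is 7 (since 4·7 = 28 = 3·9 + 1), so t ≡ 7·6 = 42 ≡ 6 (mod 9).
    Then x = 5 + 13·6 = 83, valid modulo lcm(13, 9) = 117: x ≡ 83 (mod 117).
  Combine with x ≡ 2 (mod 8); new modulus lcm = 936.
    Write x = 83 + 117·t and substitute into x ≡ 2 (mod 8): 117·t ≡ 2 − 83 = -81 (mod 8).
    Reduce coefficients mod 8: 5·t ≡ 7 (mod 8).
    The inverse of 5 mod 8 is 5 (since 5·5 = 25 = 3·8 + 1), so t ≡ 5·7 = 35 ≡ 3 (mod 8).
    Then x = 83 + 117·3 = 434, valid modulo lcm(117, 8) = 936: x ≡ 434 (mod 936).
  Combine with x ≡ 14 (mod 17); new modulus lcm = 15912.
    Write x = 434 + 936·t and substitute into x ≡ 14 (mod 17): 936·t ≡ 14 − 434 = -420 (mod 17).
    Reduce coefficients mod 17: 1·t ≡ 5 (mod 17).
    So t ≡ 5 (mod 17).
    Then x = 434 + 936·5 = 5114, valid modulo lcm(936, 17) = 15912: x ≡ 5114 (mod 15912).
Verify against each original: 5114 mod 13 = 5, 5114 mod 9 = 2, 5114 mod 8 = 2, 5114 mod 17 = 14.

x ≡ 5114 (mod 15912).


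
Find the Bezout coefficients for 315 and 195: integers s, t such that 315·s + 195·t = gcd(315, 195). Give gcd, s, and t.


Euclidean algorithm on (315, 195) — divide until remainder is 0:
  315 = 1 · 195 + 120
  195 = 1 · 120 + 75
  120 = 1 · 75 + 45
  75 = 1 · 45 + 30
  45 = 1 · 30 + 15
  30 = 2 · 15 + 0
gcd(315, 195) = 15.
Track Bezout coefficients alongside the remainders: start with r₀ = 315 = a·1 + b·0 (s = 1, t = 0) and r₁ = 195 = a·0 + b·1 (s = 0, t = 1); each new remainder r_{k+1} = r_{k-1} − q_k·r_k inherits s_{k+1} = s_{k-1} − q_k·s_k, t_{k+1} = t_{k-1} − q_k·t_k, so r_k = a·s_k + b·t_k at every step:
  q = 1: r = 120, s = 1 − 1·0 = 1, t = 0 − 1·1 = -1  (check: 315·1 + 195·(-1) = 120)
  q = 1: r = 75, s = 0 − 1·1 = -1, t = 1 − 1·(-1) = 2  (check: 315·(-1) + 195·2 = 75)
  q = 1: r = 45, s = 1 − 1·(-1) = 2, t = -1 − 1·2 = -3  (check: 315·2 + 195·(-3) = 45)
  q = 1: r = 30, s = -1 − 1·2 = -3, t = 2 − 1·(-3) = 5  (check: 315·(-3) + 195·5 = 30)
  q = 1: r = 15, s = 2 − 1·(-3) = 5, t = -3 − 1·5 = -8  (check: 315·5 + 195·(-8) = 15)
The row with r = 15 (the gcd) gives the Bezout coefficients s = 5, t = -8.
Result: 315 · (5) + 195 · (-8) = 15.

gcd(315, 195) = 15; s = 5, t = -8 (check: 315·5 + 195·(-8) = 15).


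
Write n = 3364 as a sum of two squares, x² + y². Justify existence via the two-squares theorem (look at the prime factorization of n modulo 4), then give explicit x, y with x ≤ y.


Step 1: Factor n = 3364 = 2^2 · 29^2.
Step 2: Check the mod-4 condition on each prime factor: 2 = 2 (special); 29 ≡ 1 (mod 4), exponent 2.
All primes ≡ 3 (mod 4) appear to even exponent (or don't appear), so by the two-squares theorem n IS expressible as a sum of two squares.
Step 3: Build a representation. Group n = k² · m with k = 2 and m = 29 · 29 = 841 (a product of primes ≡ 1 (mod 4)); a representation of m scales to one of n via (k·x)² + (k·y)² = k²(x² + y²). Each prime p ≡ 1 (mod 4) is itself a sum of two squares; find a² by testing p − a² for a perfect square:
  29: 29 − 1² = 28, 29 − 2² = 25 = 5² ⇒ 29 = 2² + 5².
  Combine using the Brahmagupta–Fibonacci identity (a² + b²)(c² + d²) = (ac − bd)² + (ad + bc)² = (ac + bd)² + (ad − bc)²:
  29 · 29 = 841: from (2² + 5²)(2² + 5²), take (2·2 − 5·5, 2·5 + 5·2) = (4 − 25, 10 + 10) = (-21, 20); dropping signs (only squares matter) gives (21, 20); check 21² + 20² = 441 + 400 = 841 ✓.
  Scale by k = 2: (2·21, 2·20) = (42, 40).
Step 4: Order so x ≤ y and verify: 40² + 42² = 1600 + 1764 = 3364 = n. ✓

n = 3364 = 40² + 42² (one valid representation with x ≤ y).


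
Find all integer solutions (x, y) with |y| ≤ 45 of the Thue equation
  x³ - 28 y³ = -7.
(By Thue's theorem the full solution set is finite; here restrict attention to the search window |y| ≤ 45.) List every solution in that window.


The equation is x³ - 28y³ = -7. For fixed y, x³ = 28·y³ − 7, so a solution requires the RHS to be a perfect cube.
Strategy: iterate y from -45 to 45, compute RHS = 28·y³ − 7, and check whether it is a (positive or negative) perfect cube.
Check small values of y:
  y = 0: RHS = -7 is not a perfect cube.
  y = 1: RHS = 21 is not a perfect cube.
  y = -1: RHS = -35 is not a perfect cube.
  y = 2: RHS = 217 is not a perfect cube.
  y = -2: RHS = -231 is not a perfect cube.
  y = 3: RHS = 749 is not a perfect cube.
  y = -3: RHS = -763 is not a perfect cube.
Continuing the search up to |y| = 45 finds no solutions either.
No (x, y) in the scanned range satisfies the equation.

No integer solutions with |y| ≤ 45.


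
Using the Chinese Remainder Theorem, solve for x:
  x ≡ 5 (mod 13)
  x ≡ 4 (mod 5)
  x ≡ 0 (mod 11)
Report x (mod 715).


Moduli 13, 5, 11 are pairwise coprime; by CRT there is a unique solution modulo M = 13 · 5 · 11 = 715.
Solve pairwise, accumulating the modulus:
  Start with x ≡ 5 (mod 13).
  Combine with x ≡ 4 (mod 5): since gcd(13, 5) = 1, we get a unique residue mod 65.
    Write x = 5 + 13·t and substitute into x ≡ 4 (mod 5): 13·t ≡ 4 − 5 = -1 (mod 5).
    Reduce coefficients mod 5: 3·t ≡ 4 (mod 5).
    The inverse of 3 mod 5 is 2 (since 3·2 = 6 = 1·5 + 1), so t ≡ 2·4 = 8 ≡ 3 (mod 5).
    Then x = 5 + 13·3 = 44, valid modulo lcm(13, 5) = 65: x ≡ 44 (mod 65).
  Combine with x ≡ 0 (mod 11): since gcd(65, 11) = 1, we get a unique residue mod 715.
    Write x = 44 + 65·t and substitute into x ≡ 0 (mod 11): 65·t ≡ 0 − 44 = -44 (mod 11).
    Reduce coefficients mod 11: 10·t ≡ 0 (mod 11).
    The inverse of 10 mod 11 is 10 (since 10·10 = 100 = 9·11 + 1), so t ≡ 10·0 = 0 ≡ 0 (mod 11).
    Then x = 44 + 65·0 = 44, valid modulo lcm(65, 11) = 715: x ≡ 44 (mod 715).
Verify: 44 mod 13 = 5 ✓, 44 mod 5 = 4 ✓, 44 mod 11 = 0 ✓.

x ≡ 44 (mod 715).


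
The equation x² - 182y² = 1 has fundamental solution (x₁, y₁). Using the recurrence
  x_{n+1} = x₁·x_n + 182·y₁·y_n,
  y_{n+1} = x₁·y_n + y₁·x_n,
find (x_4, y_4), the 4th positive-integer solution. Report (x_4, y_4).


Step 1: Find the fundamental solution (x₁, y₁) of x² - 182y² = 1.
  Expand √182 as a continued fraction. a₀ = ⌊√182⌋ = 13; iterate m_{k+1} = d_k·a_k − m_k, d_{k+1} = (182 − m_{k+1}²)/d_k, a_{k+1} = ⌊(a₀ + m_{k+1})/d_{k+1}⌋ (starting m₀ = 0, d₀ = 1), with convergents p_k = a_k·p_{k-1} + p_{k-2}, q_k = a_k·q_{k-1} + q_{k-2} (p₋₁ = 1, q₋₁ = 0):
  k = 0: a₀ = 13; p₀/q₀ = 13/1; p₀² − 182·q₀² = 169 − 182 = -13.
  k = 1: m = 13, d = 13, a = ⌊(13 + 13)/13⌋ = 2; p/q = (2·13 + 1)/(2·1 + 0) = 27/2; p² − 182·q² = 729 − 728 = 1.
  The first convergent with p² − 182·q² = 1 gives the fundamental solution (x₁, y₁) = (27, 2).
Step 2: Apply the recurrence (x_{n+1}, y_{n+1}) = (x₁x_n + 182y₁y_n, x₁y_n + y₁x_n) repeatedly.
  From (x_1, y_1) = (27, 2): x_2 = 27·27 + 182·2·2 = 1457; y_2 = 27·2 + 2·27 = 108.
  From (x_2, y_2) = (1457, 108): x_3 = 27·1457 + 182·2·108 = 78651; y_3 = 27·108 + 2·1457 = 5830.
  From (x_3, y_3) = (78651, 5830): x_4 = 27·78651 + 182·2·5830 = 4245697; y_4 = 27·5830 + 2·78651 = 314712.
Step 3: Verify x_4² - 182·y_4² = 18025943015809 - 18025943015808 = 1 (should be 1). ✓

(x_1, y_1) = (27, 2); (x_4, y_4) = (4245697, 314712).


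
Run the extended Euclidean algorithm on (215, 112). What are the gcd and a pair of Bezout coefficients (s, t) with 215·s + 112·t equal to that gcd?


Euclidean algorithm on (215, 112) — divide until remainder is 0:
  215 = 1 · 112 + 103
  112 = 1 · 103 + 9
  103 = 11 · 9 + 4
  9 = 2 · 4 + 1
  4 = 4 · 1 + 0
gcd(215, 112) = 1.
Track Bezout coefficients alongside the remainders: start with r₀ = 215 = a·1 + b·0 (s = 1, t = 0) and r₁ = 112 = a·0 + b·1 (s = 0, t = 1); each new remainder r_{k+1} = r_{k-1} − q_k·r_k inherits s_{k+1} = s_{k-1} − q_k·s_k, t_{k+1} = t_{k-1} − q_k·t_k, so r_k = a·s_k + b·t_k at every step:
  q = 1: r = 103, s = 1 − 1·0 = 1, t = 0 − 1·1 = -1  (check: 215·1 + 112·(-1) = 103)
  q = 1: r = 9, s = 0 − 1·1 = -1, t = 1 − 1·(-1) = 2  (check: 215·(-1) + 112·2 = 9)
  q = 11: r = 4, s = 1 − 11·(-1) = 12, t = -1 − 11·2 = -23  (check: 215·12 + 112·(-23) = 4)
  q = 2: r = 1, s = -1 − 2·12 = -25, t = 2 − 2·(-23) = 48  (check: 215·(-25) + 112·48 = 1)
The row with r = 1 (the gcd) gives the Bezout coefficients s = -25, t = 48.
Result: 215 · (-25) + 112 · (48) = 1.

gcd(215, 112) = 1; s = -25, t = 48 (check: 215·(-25) + 112·48 = 1).


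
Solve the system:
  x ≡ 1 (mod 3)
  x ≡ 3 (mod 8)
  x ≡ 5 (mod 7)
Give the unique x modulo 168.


Moduli 3, 8, 7 are pairwise coprime; by CRT there is a unique solution modulo M = 3 · 8 · 7 = 168.
Solve pairwise, accumulating the modulus:
  Start with x ≡ 1 (mod 3).
  Combine with x ≡ 3 (mod 8): since gcd(3, 8) = 1, we get a unique residue mod 24.
    Write x = 1 + 3·t and substitute into x ≡ 3 (mod 8): 3·t ≡ 3 − 1 = 2 (mod 8).
    The inverse of 3 mod 8 is 3 (since 3·3 = 9 = 1·8 + 1), so t ≡ 3·2 = 6 ≡ 6 (mod 8).
    Then x = 1 + 3·6 = 19, valid modulo lcm(3, 8) = 24: x ≡ 19 (mod 24).
  Combine with x ≡ 5 (mod 7): since gcd(24, 7) = 1, we get a unique residue mod 168.
    Write x = 19 + 24·t and substitute into x ≡ 5 (mod 7): 24·t ≡ 5 − 19 = -14 (mod 7).
    Reduce coefficients mod 7: 3·t ≡ 0 (mod 7).
    The inverse of 3 mod 7 is 5 (since 3·5 = 15 = 2·7 + 1), so t ≡ 5·0 = 0 ≡ 0 (mod 7).
    Then x = 19 + 24·0 = 19, valid modulo lcm(24, 7) = 168: x ≡ 19 (mod 168).
Verify: 19 mod 3 = 1 ✓, 19 mod 8 = 3 ✓, 19 mod 7 = 5 ✓.

x ≡ 19 (mod 168).


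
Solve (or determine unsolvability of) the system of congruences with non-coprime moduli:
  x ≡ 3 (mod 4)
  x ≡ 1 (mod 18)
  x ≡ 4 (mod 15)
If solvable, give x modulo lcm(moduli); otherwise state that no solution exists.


Moduli 4, 18, 15 are not pairwise coprime, so CRT works modulo lcm(m_i) when all pairwise compatibility conditions hold.
Pairwise compatibility: gcd(m_i, m_j) must divide a_i - a_j for every pair.
Merge one congruence at a time:
  Start: x ≡ 3 (mod 4).
  Combine with x ≡ 1 (mod 18): gcd(4, 18) = 2; 1 - 3 = -2, which IS divisible by 2, so compatible.
    Write x = 3 + 4·t and substitute into x ≡ 1 (mod 18): 4·t ≡ 1 − 3 = -2 (mod 18).
    Divide the congruence (and modulus) by g = 2: 2·t ≡ -1 (mod 9).
    Reduce coefficients mod 9: 2·t ≡ 8 (mod 9).
    The inverse of 2 mod 9 is 5 (since 2·5 = 10 = 1·9 + 1), so t ≡ 5·8 = 40 ≡ 4 (mod 9).
    Then x = 3 + 4·4 = 19, valid modulo lcm(4, 18) = 36: x ≡ 19 (mod 36).
  Combine with x ≡ 4 (mod 15): gcd(36, 15) = 3; 4 - 19 = -15, which IS divisible by 3, so compatible.
    Write x = 19 + 36·t and substitute into x ≡ 4 (mod 15): 36·t ≡ 4 − 19 = -15 (mod 15).
    Divide the congruence (and modulus) by g = 3: 12·t ≡ -5 (mod 5).
    Reduce coefficients mod 5: 2·t ≡ 0 (mod 5).
    The inverse of 2 mod 5 is 3 (since 2·3 = 6 = 1·5 + 1), so t ≡ 3·0 = 0 ≡ 0 (mod 5).
    Then x = 19 + 36·0 = 19, valid modulo lcm(36, 15) = 180: x ≡ 19 (mod 180).
Verify: 19 mod 4 = 3, 19 mod 18 = 1, 19 mod 15 = 4.

x ≡ 19 (mod 180).


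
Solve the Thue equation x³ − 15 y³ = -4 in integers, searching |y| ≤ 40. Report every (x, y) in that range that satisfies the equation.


The equation is x³ - 15y³ = -4. For fixed y, x³ = 15·y³ − 4, so a solution requires the RHS to be a perfect cube.
Strategy: iterate y from -40 to 40, compute RHS = 15·y³ − 4, and check whether it is a (positive or negative) perfect cube.
Check small values of y:
  y = 0: RHS = -4 is not a perfect cube.
  y = 1: RHS = 11 is not a perfect cube.
  y = -1: RHS = -19 is not a perfect cube.
  y = 2: RHS = 116 is not a perfect cube.
  y = -2: RHS = -124 is not a perfect cube.
  y = 3: RHS = 401 is not a perfect cube.
  y = -3: RHS = -409 is not a perfect cube.
Continuing the search up to |y| = 40 finds no solutions either.
No (x, y) in the scanned range satisfies the equation.

No integer solutions with |y| ≤ 40.


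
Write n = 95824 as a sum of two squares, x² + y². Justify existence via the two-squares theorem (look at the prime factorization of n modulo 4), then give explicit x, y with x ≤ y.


Step 1: Factor n = 95824 = 2^4 · 53 · 113.
Step 2: Check the mod-4 condition on each prime factor: 2 = 2 (special); 53 ≡ 1 (mod 4), exponent 1; 113 ≡ 1 (mod 4), exponent 1.
All primes ≡ 3 (mod 4) appear to even exponent (or don't appear), so by the two-squares theorem n IS expressible as a sum of two squares.
Step 3: Build a representation. Group n = k² · m with k = 4 and m = 53 · 113 = 5989 (a product of primes ≡ 1 (mod 4)); a representation of m scales to one of n via (k·x)² + (k·y)² = k²(x² + y²). Each prime p ≡ 1 (mod 4) is itself a sum of two squares; find a² by testing p − a² for a perfect square:
  53: 53 − 1² = 52, 53 − 2² = 49 = 7² ⇒ 53 = 2² + 7².
  113: 113 − 1² = 112, 113 − 2² = 109, 113 − 3² = 104, 113 − 4² = 97, 113 − 5² = 88, 113 − 6² = 77, 113 − 7² = 64 = 8² ⇒ 113 = 7² + 8².
  Combine using the Brahmagupta–Fibonacci identity (a² + b²)(c² + d²) = (ac − bd)² + (ad + bc)² = (ac + bd)² + (ad − bc)²:
  53 · 113 = 5989: from (2² + 7²)(7² + 8²), take (2·7 − 7·8, 2·8 + 7·7) = (14 − 56, 16 + 49) = (-42, 65); dropping signs (only squares matter) gives (42, 65); check 42² + 65² = 1764 + 4225 = 5989 ✓.
  Scale by k = 4: (4·42, 4·65) = (168, 260).
Step 4: Order so x ≤ y and verify: 168² + 260² = 28224 + 67600 = 95824 = n. ✓

n = 95824 = 168² + 260² (one valid representation with x ≤ y).


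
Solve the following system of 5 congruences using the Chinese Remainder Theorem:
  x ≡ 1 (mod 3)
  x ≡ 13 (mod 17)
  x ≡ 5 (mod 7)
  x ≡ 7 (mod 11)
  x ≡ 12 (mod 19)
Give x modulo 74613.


Product of moduli M = 3 · 17 · 7 · 11 · 19 = 74613.
Merge one congruence at a time:
  Start: x ≡ 1 (mod 3).
  Combine with x ≡ 13 (mod 17); new modulus lcm = 51.
    Write x = 1 + 3·t and substitute into x ≡ 13 (mod 17): 3·t ≡ 13 − 1 = 12 (mod 17).
    The inverse of 3 mod 17 is 6 (since 3·6 = 18 = 1·17 + 1), so t ≡ 6·12 = 72 ≡ 4 (mod 17).
    Then x = 1 + 3·4 = 13, valid modulo lcm(3, 17) = 51: x ≡ 13 (mod 51).
  Combine with x ≡ 5 (mod 7); new modulus lcm = 357.
    Write x = 13 + 51·t and substitute into x ≡ 5 (mod 7): 51·t ≡ 5 − 13 = -8 (mod 7).
    Reduce coefficients mod 7: 2·t ≡ 6 (mod 7).
    The inverse of 2 mod 7 is 4 (since 2·4 = 8 = 1·7 + 1), so t ≡ 4·6 = 24 ≡ 3 (mod 7).
    Then x = 13 + 51·3 = 166, valid modulo lcm(51, 7) = 357: x ≡ 166 (mod 357).
  Combine with x ≡ 7 (mod 11); new modulus lcm = 3927.
    Write x = 166 + 357·t and substitute into x ≡ 7 (mod 11): 357·t ≡ 7 − 166 = -159 (mod 11).
    Reduce coefficients mod 11: 5·t ≡ 6 (mod 11).
    The inverse of 5 mod 11 is 9 (since 5·9 = 45 = 4·11 + 1), so t ≡ 9·6 = 54 ≡ 10 (mod 11).
    Then x = 166 + 357·10 = 3736, valid modulo lcm(357, 11) = 3927: x ≡ 3736 (mod 3927).
  Combine with x ≡ 12 (mod 19); new modulus lcm = 74613.
    Write x = 3736 + 3927·t and substitute into x ≡ 12 (mod 19): 3927·t ≡ 12 − 3736 = -3724 (mod 19).
    Reduce coefficients mod 19: 13·t ≡ 0 (mod 19).
    The inverse of 13 mod 19 is 3 (since 13·3 = 39 = 2·19 + 1), so t ≡ 3·0 = 0 ≡ 0 (mod 19).
    Then x = 3736 + 3927·0 = 3736, valid modulo lcm(3927, 19) = 74613: x ≡ 3736 (mod 74613).
Verify against each original: 3736 mod 3 = 1, 3736 mod 17 = 13, 3736 mod 7 = 5, 3736 mod 11 = 7, 3736 mod 19 = 12.

x ≡ 3736 (mod 74613).
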